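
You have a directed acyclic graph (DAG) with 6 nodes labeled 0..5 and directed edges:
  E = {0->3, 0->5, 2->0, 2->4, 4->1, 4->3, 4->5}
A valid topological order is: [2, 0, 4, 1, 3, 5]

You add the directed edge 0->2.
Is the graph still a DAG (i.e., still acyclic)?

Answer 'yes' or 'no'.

Answer: no

Derivation:
Given toposort: [2, 0, 4, 1, 3, 5]
Position of 0: index 1; position of 2: index 0
New edge 0->2: backward (u after v in old order)
Backward edge: old toposort is now invalid. Check if this creates a cycle.
Does 2 already reach 0? Reachable from 2: [0, 1, 2, 3, 4, 5]. YES -> cycle!
Still a DAG? no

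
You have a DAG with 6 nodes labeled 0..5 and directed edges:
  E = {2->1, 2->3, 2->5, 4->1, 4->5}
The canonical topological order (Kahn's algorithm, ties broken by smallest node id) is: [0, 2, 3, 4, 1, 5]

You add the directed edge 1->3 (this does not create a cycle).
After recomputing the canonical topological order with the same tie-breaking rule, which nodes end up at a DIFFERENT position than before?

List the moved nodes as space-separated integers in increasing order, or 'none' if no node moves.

Answer: 1 3 4

Derivation:
Old toposort: [0, 2, 3, 4, 1, 5]
Added edge 1->3
Recompute Kahn (smallest-id tiebreak):
  initial in-degrees: [0, 2, 0, 2, 0, 2]
  ready (indeg=0): [0, 2, 4]
  pop 0: no out-edges | ready=[2, 4] | order so far=[0]
  pop 2: indeg[1]->1; indeg[3]->1; indeg[5]->1 | ready=[4] | order so far=[0, 2]
  pop 4: indeg[1]->0; indeg[5]->0 | ready=[1, 5] | order so far=[0, 2, 4]
  pop 1: indeg[3]->0 | ready=[3, 5] | order so far=[0, 2, 4, 1]
  pop 3: no out-edges | ready=[5] | order so far=[0, 2, 4, 1, 3]
  pop 5: no out-edges | ready=[] | order so far=[0, 2, 4, 1, 3, 5]
New canonical toposort: [0, 2, 4, 1, 3, 5]
Compare positions:
  Node 0: index 0 -> 0 (same)
  Node 1: index 4 -> 3 (moved)
  Node 2: index 1 -> 1 (same)
  Node 3: index 2 -> 4 (moved)
  Node 4: index 3 -> 2 (moved)
  Node 5: index 5 -> 5 (same)
Nodes that changed position: 1 3 4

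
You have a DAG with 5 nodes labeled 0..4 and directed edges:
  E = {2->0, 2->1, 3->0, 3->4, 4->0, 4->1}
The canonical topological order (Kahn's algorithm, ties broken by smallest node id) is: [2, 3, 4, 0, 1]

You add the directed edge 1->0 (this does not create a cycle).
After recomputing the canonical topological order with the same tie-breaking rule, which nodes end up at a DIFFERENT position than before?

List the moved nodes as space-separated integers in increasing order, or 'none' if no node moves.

Old toposort: [2, 3, 4, 0, 1]
Added edge 1->0
Recompute Kahn (smallest-id tiebreak):
  initial in-degrees: [4, 2, 0, 0, 1]
  ready (indeg=0): [2, 3]
  pop 2: indeg[0]->3; indeg[1]->1 | ready=[3] | order so far=[2]
  pop 3: indeg[0]->2; indeg[4]->0 | ready=[4] | order so far=[2, 3]
  pop 4: indeg[0]->1; indeg[1]->0 | ready=[1] | order so far=[2, 3, 4]
  pop 1: indeg[0]->0 | ready=[0] | order so far=[2, 3, 4, 1]
  pop 0: no out-edges | ready=[] | order so far=[2, 3, 4, 1, 0]
New canonical toposort: [2, 3, 4, 1, 0]
Compare positions:
  Node 0: index 3 -> 4 (moved)
  Node 1: index 4 -> 3 (moved)
  Node 2: index 0 -> 0 (same)
  Node 3: index 1 -> 1 (same)
  Node 4: index 2 -> 2 (same)
Nodes that changed position: 0 1

Answer: 0 1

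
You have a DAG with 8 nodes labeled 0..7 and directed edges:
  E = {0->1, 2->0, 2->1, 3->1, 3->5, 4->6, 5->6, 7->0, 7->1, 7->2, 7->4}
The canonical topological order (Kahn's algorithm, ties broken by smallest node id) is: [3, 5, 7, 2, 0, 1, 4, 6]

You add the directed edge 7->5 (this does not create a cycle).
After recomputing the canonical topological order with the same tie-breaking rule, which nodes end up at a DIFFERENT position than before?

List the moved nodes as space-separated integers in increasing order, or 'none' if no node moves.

Old toposort: [3, 5, 7, 2, 0, 1, 4, 6]
Added edge 7->5
Recompute Kahn (smallest-id tiebreak):
  initial in-degrees: [2, 4, 1, 0, 1, 2, 2, 0]
  ready (indeg=0): [3, 7]
  pop 3: indeg[1]->3; indeg[5]->1 | ready=[7] | order so far=[3]
  pop 7: indeg[0]->1; indeg[1]->2; indeg[2]->0; indeg[4]->0; indeg[5]->0 | ready=[2, 4, 5] | order so far=[3, 7]
  pop 2: indeg[0]->0; indeg[1]->1 | ready=[0, 4, 5] | order so far=[3, 7, 2]
  pop 0: indeg[1]->0 | ready=[1, 4, 5] | order so far=[3, 7, 2, 0]
  pop 1: no out-edges | ready=[4, 5] | order so far=[3, 7, 2, 0, 1]
  pop 4: indeg[6]->1 | ready=[5] | order so far=[3, 7, 2, 0, 1, 4]
  pop 5: indeg[6]->0 | ready=[6] | order so far=[3, 7, 2, 0, 1, 4, 5]
  pop 6: no out-edges | ready=[] | order so far=[3, 7, 2, 0, 1, 4, 5, 6]
New canonical toposort: [3, 7, 2, 0, 1, 4, 5, 6]
Compare positions:
  Node 0: index 4 -> 3 (moved)
  Node 1: index 5 -> 4 (moved)
  Node 2: index 3 -> 2 (moved)
  Node 3: index 0 -> 0 (same)
  Node 4: index 6 -> 5 (moved)
  Node 5: index 1 -> 6 (moved)
  Node 6: index 7 -> 7 (same)
  Node 7: index 2 -> 1 (moved)
Nodes that changed position: 0 1 2 4 5 7

Answer: 0 1 2 4 5 7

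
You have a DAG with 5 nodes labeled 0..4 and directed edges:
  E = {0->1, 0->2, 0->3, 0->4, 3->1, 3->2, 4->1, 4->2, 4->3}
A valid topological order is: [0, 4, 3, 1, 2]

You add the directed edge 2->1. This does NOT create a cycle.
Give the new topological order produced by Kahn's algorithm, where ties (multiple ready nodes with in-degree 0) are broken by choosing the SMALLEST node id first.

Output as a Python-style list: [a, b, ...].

Answer: [0, 4, 3, 2, 1]

Derivation:
Old toposort: [0, 4, 3, 1, 2]
Added edge: 2->1
Position of 2 (4) > position of 1 (3). Must reorder: 2 must now come before 1.
Run Kahn's algorithm (break ties by smallest node id):
  initial in-degrees: [0, 4, 3, 2, 1]
  ready (indeg=0): [0]
  pop 0: indeg[1]->3; indeg[2]->2; indeg[3]->1; indeg[4]->0 | ready=[4] | order so far=[0]
  pop 4: indeg[1]->2; indeg[2]->1; indeg[3]->0 | ready=[3] | order so far=[0, 4]
  pop 3: indeg[1]->1; indeg[2]->0 | ready=[2] | order so far=[0, 4, 3]
  pop 2: indeg[1]->0 | ready=[1] | order so far=[0, 4, 3, 2]
  pop 1: no out-edges | ready=[] | order so far=[0, 4, 3, 2, 1]
  Result: [0, 4, 3, 2, 1]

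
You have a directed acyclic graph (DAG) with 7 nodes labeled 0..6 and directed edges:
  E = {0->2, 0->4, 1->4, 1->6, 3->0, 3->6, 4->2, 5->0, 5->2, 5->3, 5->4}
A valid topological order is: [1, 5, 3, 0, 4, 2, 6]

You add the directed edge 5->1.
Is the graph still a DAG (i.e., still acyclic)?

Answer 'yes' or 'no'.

Given toposort: [1, 5, 3, 0, 4, 2, 6]
Position of 5: index 1; position of 1: index 0
New edge 5->1: backward (u after v in old order)
Backward edge: old toposort is now invalid. Check if this creates a cycle.
Does 1 already reach 5? Reachable from 1: [1, 2, 4, 6]. NO -> still a DAG (reorder needed).
Still a DAG? yes

Answer: yes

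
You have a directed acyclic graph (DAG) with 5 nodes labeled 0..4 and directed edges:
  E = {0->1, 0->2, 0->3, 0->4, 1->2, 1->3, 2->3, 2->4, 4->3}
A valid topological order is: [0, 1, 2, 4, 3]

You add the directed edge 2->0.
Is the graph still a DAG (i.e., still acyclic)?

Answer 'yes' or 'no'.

Answer: no

Derivation:
Given toposort: [0, 1, 2, 4, 3]
Position of 2: index 2; position of 0: index 0
New edge 2->0: backward (u after v in old order)
Backward edge: old toposort is now invalid. Check if this creates a cycle.
Does 0 already reach 2? Reachable from 0: [0, 1, 2, 3, 4]. YES -> cycle!
Still a DAG? no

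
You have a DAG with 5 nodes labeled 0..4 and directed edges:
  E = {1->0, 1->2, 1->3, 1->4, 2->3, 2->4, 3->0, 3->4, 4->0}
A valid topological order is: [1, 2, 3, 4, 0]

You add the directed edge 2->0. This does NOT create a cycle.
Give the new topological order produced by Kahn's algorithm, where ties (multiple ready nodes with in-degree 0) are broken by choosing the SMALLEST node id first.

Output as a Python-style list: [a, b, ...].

Old toposort: [1, 2, 3, 4, 0]
Added edge: 2->0
Position of 2 (1) < position of 0 (4). Old order still valid.
Run Kahn's algorithm (break ties by smallest node id):
  initial in-degrees: [4, 0, 1, 2, 3]
  ready (indeg=0): [1]
  pop 1: indeg[0]->3; indeg[2]->0; indeg[3]->1; indeg[4]->2 | ready=[2] | order so far=[1]
  pop 2: indeg[0]->2; indeg[3]->0; indeg[4]->1 | ready=[3] | order so far=[1, 2]
  pop 3: indeg[0]->1; indeg[4]->0 | ready=[4] | order so far=[1, 2, 3]
  pop 4: indeg[0]->0 | ready=[0] | order so far=[1, 2, 3, 4]
  pop 0: no out-edges | ready=[] | order so far=[1, 2, 3, 4, 0]
  Result: [1, 2, 3, 4, 0]

Answer: [1, 2, 3, 4, 0]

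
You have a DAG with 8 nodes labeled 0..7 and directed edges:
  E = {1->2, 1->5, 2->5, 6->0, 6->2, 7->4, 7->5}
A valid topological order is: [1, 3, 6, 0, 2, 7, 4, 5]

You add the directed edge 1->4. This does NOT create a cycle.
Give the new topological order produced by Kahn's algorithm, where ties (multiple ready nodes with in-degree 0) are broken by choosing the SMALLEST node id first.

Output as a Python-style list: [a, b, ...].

Answer: [1, 3, 6, 0, 2, 7, 4, 5]

Derivation:
Old toposort: [1, 3, 6, 0, 2, 7, 4, 5]
Added edge: 1->4
Position of 1 (0) < position of 4 (6). Old order still valid.
Run Kahn's algorithm (break ties by smallest node id):
  initial in-degrees: [1, 0, 2, 0, 2, 3, 0, 0]
  ready (indeg=0): [1, 3, 6, 7]
  pop 1: indeg[2]->1; indeg[4]->1; indeg[5]->2 | ready=[3, 6, 7] | order so far=[1]
  pop 3: no out-edges | ready=[6, 7] | order so far=[1, 3]
  pop 6: indeg[0]->0; indeg[2]->0 | ready=[0, 2, 7] | order so far=[1, 3, 6]
  pop 0: no out-edges | ready=[2, 7] | order so far=[1, 3, 6, 0]
  pop 2: indeg[5]->1 | ready=[7] | order so far=[1, 3, 6, 0, 2]
  pop 7: indeg[4]->0; indeg[5]->0 | ready=[4, 5] | order so far=[1, 3, 6, 0, 2, 7]
  pop 4: no out-edges | ready=[5] | order so far=[1, 3, 6, 0, 2, 7, 4]
  pop 5: no out-edges | ready=[] | order so far=[1, 3, 6, 0, 2, 7, 4, 5]
  Result: [1, 3, 6, 0, 2, 7, 4, 5]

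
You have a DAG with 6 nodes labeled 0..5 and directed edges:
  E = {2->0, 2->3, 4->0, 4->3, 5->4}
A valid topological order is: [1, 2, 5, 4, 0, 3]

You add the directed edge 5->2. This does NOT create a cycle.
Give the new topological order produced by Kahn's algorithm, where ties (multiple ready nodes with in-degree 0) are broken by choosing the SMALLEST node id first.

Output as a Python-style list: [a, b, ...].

Old toposort: [1, 2, 5, 4, 0, 3]
Added edge: 5->2
Position of 5 (2) > position of 2 (1). Must reorder: 5 must now come before 2.
Run Kahn's algorithm (break ties by smallest node id):
  initial in-degrees: [2, 0, 1, 2, 1, 0]
  ready (indeg=0): [1, 5]
  pop 1: no out-edges | ready=[5] | order so far=[1]
  pop 5: indeg[2]->0; indeg[4]->0 | ready=[2, 4] | order so far=[1, 5]
  pop 2: indeg[0]->1; indeg[3]->1 | ready=[4] | order so far=[1, 5, 2]
  pop 4: indeg[0]->0; indeg[3]->0 | ready=[0, 3] | order so far=[1, 5, 2, 4]
  pop 0: no out-edges | ready=[3] | order so far=[1, 5, 2, 4, 0]
  pop 3: no out-edges | ready=[] | order so far=[1, 5, 2, 4, 0, 3]
  Result: [1, 5, 2, 4, 0, 3]

Answer: [1, 5, 2, 4, 0, 3]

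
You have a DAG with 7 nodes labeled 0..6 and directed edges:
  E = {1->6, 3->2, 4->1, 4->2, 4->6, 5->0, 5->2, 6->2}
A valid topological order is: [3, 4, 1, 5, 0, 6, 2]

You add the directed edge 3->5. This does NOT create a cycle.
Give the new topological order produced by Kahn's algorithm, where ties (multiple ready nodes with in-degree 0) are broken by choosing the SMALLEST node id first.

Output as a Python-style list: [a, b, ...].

Answer: [3, 4, 1, 5, 0, 6, 2]

Derivation:
Old toposort: [3, 4, 1, 5, 0, 6, 2]
Added edge: 3->5
Position of 3 (0) < position of 5 (3). Old order still valid.
Run Kahn's algorithm (break ties by smallest node id):
  initial in-degrees: [1, 1, 4, 0, 0, 1, 2]
  ready (indeg=0): [3, 4]
  pop 3: indeg[2]->3; indeg[5]->0 | ready=[4, 5] | order so far=[3]
  pop 4: indeg[1]->0; indeg[2]->2; indeg[6]->1 | ready=[1, 5] | order so far=[3, 4]
  pop 1: indeg[6]->0 | ready=[5, 6] | order so far=[3, 4, 1]
  pop 5: indeg[0]->0; indeg[2]->1 | ready=[0, 6] | order so far=[3, 4, 1, 5]
  pop 0: no out-edges | ready=[6] | order so far=[3, 4, 1, 5, 0]
  pop 6: indeg[2]->0 | ready=[2] | order so far=[3, 4, 1, 5, 0, 6]
  pop 2: no out-edges | ready=[] | order so far=[3, 4, 1, 5, 0, 6, 2]
  Result: [3, 4, 1, 5, 0, 6, 2]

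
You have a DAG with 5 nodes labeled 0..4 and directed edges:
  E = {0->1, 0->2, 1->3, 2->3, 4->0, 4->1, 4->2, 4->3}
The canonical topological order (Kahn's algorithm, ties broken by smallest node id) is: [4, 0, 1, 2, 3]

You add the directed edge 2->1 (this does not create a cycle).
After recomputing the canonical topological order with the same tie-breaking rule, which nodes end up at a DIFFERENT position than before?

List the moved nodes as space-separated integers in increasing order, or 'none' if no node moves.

Answer: 1 2

Derivation:
Old toposort: [4, 0, 1, 2, 3]
Added edge 2->1
Recompute Kahn (smallest-id tiebreak):
  initial in-degrees: [1, 3, 2, 3, 0]
  ready (indeg=0): [4]
  pop 4: indeg[0]->0; indeg[1]->2; indeg[2]->1; indeg[3]->2 | ready=[0] | order so far=[4]
  pop 0: indeg[1]->1; indeg[2]->0 | ready=[2] | order so far=[4, 0]
  pop 2: indeg[1]->0; indeg[3]->1 | ready=[1] | order so far=[4, 0, 2]
  pop 1: indeg[3]->0 | ready=[3] | order so far=[4, 0, 2, 1]
  pop 3: no out-edges | ready=[] | order so far=[4, 0, 2, 1, 3]
New canonical toposort: [4, 0, 2, 1, 3]
Compare positions:
  Node 0: index 1 -> 1 (same)
  Node 1: index 2 -> 3 (moved)
  Node 2: index 3 -> 2 (moved)
  Node 3: index 4 -> 4 (same)
  Node 4: index 0 -> 0 (same)
Nodes that changed position: 1 2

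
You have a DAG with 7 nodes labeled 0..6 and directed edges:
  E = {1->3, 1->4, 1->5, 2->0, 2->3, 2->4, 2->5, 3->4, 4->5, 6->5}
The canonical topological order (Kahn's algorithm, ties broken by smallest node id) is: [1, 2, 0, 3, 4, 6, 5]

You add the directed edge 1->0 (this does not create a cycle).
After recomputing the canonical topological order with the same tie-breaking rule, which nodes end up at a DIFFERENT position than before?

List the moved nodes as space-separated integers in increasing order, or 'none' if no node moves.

Answer: none

Derivation:
Old toposort: [1, 2, 0, 3, 4, 6, 5]
Added edge 1->0
Recompute Kahn (smallest-id tiebreak):
  initial in-degrees: [2, 0, 0, 2, 3, 4, 0]
  ready (indeg=0): [1, 2, 6]
  pop 1: indeg[0]->1; indeg[3]->1; indeg[4]->2; indeg[5]->3 | ready=[2, 6] | order so far=[1]
  pop 2: indeg[0]->0; indeg[3]->0; indeg[4]->1; indeg[5]->2 | ready=[0, 3, 6] | order so far=[1, 2]
  pop 0: no out-edges | ready=[3, 6] | order so far=[1, 2, 0]
  pop 3: indeg[4]->0 | ready=[4, 6] | order so far=[1, 2, 0, 3]
  pop 4: indeg[5]->1 | ready=[6] | order so far=[1, 2, 0, 3, 4]
  pop 6: indeg[5]->0 | ready=[5] | order so far=[1, 2, 0, 3, 4, 6]
  pop 5: no out-edges | ready=[] | order so far=[1, 2, 0, 3, 4, 6, 5]
New canonical toposort: [1, 2, 0, 3, 4, 6, 5]
Compare positions:
  Node 0: index 2 -> 2 (same)
  Node 1: index 0 -> 0 (same)
  Node 2: index 1 -> 1 (same)
  Node 3: index 3 -> 3 (same)
  Node 4: index 4 -> 4 (same)
  Node 5: index 6 -> 6 (same)
  Node 6: index 5 -> 5 (same)
Nodes that changed position: none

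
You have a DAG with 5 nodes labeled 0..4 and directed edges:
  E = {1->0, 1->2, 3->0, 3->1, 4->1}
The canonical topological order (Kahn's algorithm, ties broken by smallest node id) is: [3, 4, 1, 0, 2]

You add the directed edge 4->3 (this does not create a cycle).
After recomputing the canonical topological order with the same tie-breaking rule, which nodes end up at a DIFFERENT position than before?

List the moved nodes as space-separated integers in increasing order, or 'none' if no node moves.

Old toposort: [3, 4, 1, 0, 2]
Added edge 4->3
Recompute Kahn (smallest-id tiebreak):
  initial in-degrees: [2, 2, 1, 1, 0]
  ready (indeg=0): [4]
  pop 4: indeg[1]->1; indeg[3]->0 | ready=[3] | order so far=[4]
  pop 3: indeg[0]->1; indeg[1]->0 | ready=[1] | order so far=[4, 3]
  pop 1: indeg[0]->0; indeg[2]->0 | ready=[0, 2] | order so far=[4, 3, 1]
  pop 0: no out-edges | ready=[2] | order so far=[4, 3, 1, 0]
  pop 2: no out-edges | ready=[] | order so far=[4, 3, 1, 0, 2]
New canonical toposort: [4, 3, 1, 0, 2]
Compare positions:
  Node 0: index 3 -> 3 (same)
  Node 1: index 2 -> 2 (same)
  Node 2: index 4 -> 4 (same)
  Node 3: index 0 -> 1 (moved)
  Node 4: index 1 -> 0 (moved)
Nodes that changed position: 3 4

Answer: 3 4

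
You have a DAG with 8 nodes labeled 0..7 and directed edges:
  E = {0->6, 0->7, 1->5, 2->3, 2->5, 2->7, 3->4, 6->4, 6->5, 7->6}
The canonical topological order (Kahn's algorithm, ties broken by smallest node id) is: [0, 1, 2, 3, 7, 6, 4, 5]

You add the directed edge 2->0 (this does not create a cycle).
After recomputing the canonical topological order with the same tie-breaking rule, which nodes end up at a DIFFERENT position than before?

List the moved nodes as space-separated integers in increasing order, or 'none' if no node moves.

Answer: 0 1 2

Derivation:
Old toposort: [0, 1, 2, 3, 7, 6, 4, 5]
Added edge 2->0
Recompute Kahn (smallest-id tiebreak):
  initial in-degrees: [1, 0, 0, 1, 2, 3, 2, 2]
  ready (indeg=0): [1, 2]
  pop 1: indeg[5]->2 | ready=[2] | order so far=[1]
  pop 2: indeg[0]->0; indeg[3]->0; indeg[5]->1; indeg[7]->1 | ready=[0, 3] | order so far=[1, 2]
  pop 0: indeg[6]->1; indeg[7]->0 | ready=[3, 7] | order so far=[1, 2, 0]
  pop 3: indeg[4]->1 | ready=[7] | order so far=[1, 2, 0, 3]
  pop 7: indeg[6]->0 | ready=[6] | order so far=[1, 2, 0, 3, 7]
  pop 6: indeg[4]->0; indeg[5]->0 | ready=[4, 5] | order so far=[1, 2, 0, 3, 7, 6]
  pop 4: no out-edges | ready=[5] | order so far=[1, 2, 0, 3, 7, 6, 4]
  pop 5: no out-edges | ready=[] | order so far=[1, 2, 0, 3, 7, 6, 4, 5]
New canonical toposort: [1, 2, 0, 3, 7, 6, 4, 5]
Compare positions:
  Node 0: index 0 -> 2 (moved)
  Node 1: index 1 -> 0 (moved)
  Node 2: index 2 -> 1 (moved)
  Node 3: index 3 -> 3 (same)
  Node 4: index 6 -> 6 (same)
  Node 5: index 7 -> 7 (same)
  Node 6: index 5 -> 5 (same)
  Node 7: index 4 -> 4 (same)
Nodes that changed position: 0 1 2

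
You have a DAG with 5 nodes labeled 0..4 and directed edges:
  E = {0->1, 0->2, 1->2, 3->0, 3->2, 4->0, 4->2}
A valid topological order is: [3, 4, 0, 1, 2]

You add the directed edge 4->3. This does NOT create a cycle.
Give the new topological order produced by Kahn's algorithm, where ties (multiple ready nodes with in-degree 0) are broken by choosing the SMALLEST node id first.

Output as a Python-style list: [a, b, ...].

Answer: [4, 3, 0, 1, 2]

Derivation:
Old toposort: [3, 4, 0, 1, 2]
Added edge: 4->3
Position of 4 (1) > position of 3 (0). Must reorder: 4 must now come before 3.
Run Kahn's algorithm (break ties by smallest node id):
  initial in-degrees: [2, 1, 4, 1, 0]
  ready (indeg=0): [4]
  pop 4: indeg[0]->1; indeg[2]->3; indeg[3]->0 | ready=[3] | order so far=[4]
  pop 3: indeg[0]->0; indeg[2]->2 | ready=[0] | order so far=[4, 3]
  pop 0: indeg[1]->0; indeg[2]->1 | ready=[1] | order so far=[4, 3, 0]
  pop 1: indeg[2]->0 | ready=[2] | order so far=[4, 3, 0, 1]
  pop 2: no out-edges | ready=[] | order so far=[4, 3, 0, 1, 2]
  Result: [4, 3, 0, 1, 2]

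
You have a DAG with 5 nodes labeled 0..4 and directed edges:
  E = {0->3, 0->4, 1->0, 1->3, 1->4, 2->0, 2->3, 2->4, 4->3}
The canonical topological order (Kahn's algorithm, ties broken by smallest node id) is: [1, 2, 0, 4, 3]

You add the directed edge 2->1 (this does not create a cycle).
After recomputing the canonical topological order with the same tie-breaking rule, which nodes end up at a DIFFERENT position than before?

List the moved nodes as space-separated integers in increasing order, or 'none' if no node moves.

Answer: 1 2

Derivation:
Old toposort: [1, 2, 0, 4, 3]
Added edge 2->1
Recompute Kahn (smallest-id tiebreak):
  initial in-degrees: [2, 1, 0, 4, 3]
  ready (indeg=0): [2]
  pop 2: indeg[0]->1; indeg[1]->0; indeg[3]->3; indeg[4]->2 | ready=[1] | order so far=[2]
  pop 1: indeg[0]->0; indeg[3]->2; indeg[4]->1 | ready=[0] | order so far=[2, 1]
  pop 0: indeg[3]->1; indeg[4]->0 | ready=[4] | order so far=[2, 1, 0]
  pop 4: indeg[3]->0 | ready=[3] | order so far=[2, 1, 0, 4]
  pop 3: no out-edges | ready=[] | order so far=[2, 1, 0, 4, 3]
New canonical toposort: [2, 1, 0, 4, 3]
Compare positions:
  Node 0: index 2 -> 2 (same)
  Node 1: index 0 -> 1 (moved)
  Node 2: index 1 -> 0 (moved)
  Node 3: index 4 -> 4 (same)
  Node 4: index 3 -> 3 (same)
Nodes that changed position: 1 2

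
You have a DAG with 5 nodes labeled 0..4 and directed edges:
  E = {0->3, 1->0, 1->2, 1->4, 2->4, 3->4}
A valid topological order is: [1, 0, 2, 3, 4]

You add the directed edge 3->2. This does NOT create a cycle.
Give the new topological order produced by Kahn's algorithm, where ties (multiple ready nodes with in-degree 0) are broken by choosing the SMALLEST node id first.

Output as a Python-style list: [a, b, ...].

Answer: [1, 0, 3, 2, 4]

Derivation:
Old toposort: [1, 0, 2, 3, 4]
Added edge: 3->2
Position of 3 (3) > position of 2 (2). Must reorder: 3 must now come before 2.
Run Kahn's algorithm (break ties by smallest node id):
  initial in-degrees: [1, 0, 2, 1, 3]
  ready (indeg=0): [1]
  pop 1: indeg[0]->0; indeg[2]->1; indeg[4]->2 | ready=[0] | order so far=[1]
  pop 0: indeg[3]->0 | ready=[3] | order so far=[1, 0]
  pop 3: indeg[2]->0; indeg[4]->1 | ready=[2] | order so far=[1, 0, 3]
  pop 2: indeg[4]->0 | ready=[4] | order so far=[1, 0, 3, 2]
  pop 4: no out-edges | ready=[] | order so far=[1, 0, 3, 2, 4]
  Result: [1, 0, 3, 2, 4]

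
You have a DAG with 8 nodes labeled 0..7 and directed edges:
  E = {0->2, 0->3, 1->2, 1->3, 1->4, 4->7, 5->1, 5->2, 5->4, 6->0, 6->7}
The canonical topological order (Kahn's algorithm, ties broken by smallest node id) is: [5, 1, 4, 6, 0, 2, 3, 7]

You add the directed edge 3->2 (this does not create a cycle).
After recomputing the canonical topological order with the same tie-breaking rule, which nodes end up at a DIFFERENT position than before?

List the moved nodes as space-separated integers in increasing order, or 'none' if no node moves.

Answer: 2 3

Derivation:
Old toposort: [5, 1, 4, 6, 0, 2, 3, 7]
Added edge 3->2
Recompute Kahn (smallest-id tiebreak):
  initial in-degrees: [1, 1, 4, 2, 2, 0, 0, 2]
  ready (indeg=0): [5, 6]
  pop 5: indeg[1]->0; indeg[2]->3; indeg[4]->1 | ready=[1, 6] | order so far=[5]
  pop 1: indeg[2]->2; indeg[3]->1; indeg[4]->0 | ready=[4, 6] | order so far=[5, 1]
  pop 4: indeg[7]->1 | ready=[6] | order so far=[5, 1, 4]
  pop 6: indeg[0]->0; indeg[7]->0 | ready=[0, 7] | order so far=[5, 1, 4, 6]
  pop 0: indeg[2]->1; indeg[3]->0 | ready=[3, 7] | order so far=[5, 1, 4, 6, 0]
  pop 3: indeg[2]->0 | ready=[2, 7] | order so far=[5, 1, 4, 6, 0, 3]
  pop 2: no out-edges | ready=[7] | order so far=[5, 1, 4, 6, 0, 3, 2]
  pop 7: no out-edges | ready=[] | order so far=[5, 1, 4, 6, 0, 3, 2, 7]
New canonical toposort: [5, 1, 4, 6, 0, 3, 2, 7]
Compare positions:
  Node 0: index 4 -> 4 (same)
  Node 1: index 1 -> 1 (same)
  Node 2: index 5 -> 6 (moved)
  Node 3: index 6 -> 5 (moved)
  Node 4: index 2 -> 2 (same)
  Node 5: index 0 -> 0 (same)
  Node 6: index 3 -> 3 (same)
  Node 7: index 7 -> 7 (same)
Nodes that changed position: 2 3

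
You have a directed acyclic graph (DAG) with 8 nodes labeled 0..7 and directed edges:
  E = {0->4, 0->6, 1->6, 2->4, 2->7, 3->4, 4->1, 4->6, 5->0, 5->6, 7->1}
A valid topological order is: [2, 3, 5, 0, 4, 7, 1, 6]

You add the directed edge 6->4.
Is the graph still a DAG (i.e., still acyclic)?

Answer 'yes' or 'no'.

Given toposort: [2, 3, 5, 0, 4, 7, 1, 6]
Position of 6: index 7; position of 4: index 4
New edge 6->4: backward (u after v in old order)
Backward edge: old toposort is now invalid. Check if this creates a cycle.
Does 4 already reach 6? Reachable from 4: [1, 4, 6]. YES -> cycle!
Still a DAG? no

Answer: no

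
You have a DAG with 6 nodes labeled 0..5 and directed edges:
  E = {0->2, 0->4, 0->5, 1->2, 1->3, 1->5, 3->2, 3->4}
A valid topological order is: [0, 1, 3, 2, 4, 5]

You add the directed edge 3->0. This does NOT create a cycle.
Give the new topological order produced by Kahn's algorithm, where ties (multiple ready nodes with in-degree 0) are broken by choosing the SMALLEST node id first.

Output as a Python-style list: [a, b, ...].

Old toposort: [0, 1, 3, 2, 4, 5]
Added edge: 3->0
Position of 3 (2) > position of 0 (0). Must reorder: 3 must now come before 0.
Run Kahn's algorithm (break ties by smallest node id):
  initial in-degrees: [1, 0, 3, 1, 2, 2]
  ready (indeg=0): [1]
  pop 1: indeg[2]->2; indeg[3]->0; indeg[5]->1 | ready=[3] | order so far=[1]
  pop 3: indeg[0]->0; indeg[2]->1; indeg[4]->1 | ready=[0] | order so far=[1, 3]
  pop 0: indeg[2]->0; indeg[4]->0; indeg[5]->0 | ready=[2, 4, 5] | order so far=[1, 3, 0]
  pop 2: no out-edges | ready=[4, 5] | order so far=[1, 3, 0, 2]
  pop 4: no out-edges | ready=[5] | order so far=[1, 3, 0, 2, 4]
  pop 5: no out-edges | ready=[] | order so far=[1, 3, 0, 2, 4, 5]
  Result: [1, 3, 0, 2, 4, 5]

Answer: [1, 3, 0, 2, 4, 5]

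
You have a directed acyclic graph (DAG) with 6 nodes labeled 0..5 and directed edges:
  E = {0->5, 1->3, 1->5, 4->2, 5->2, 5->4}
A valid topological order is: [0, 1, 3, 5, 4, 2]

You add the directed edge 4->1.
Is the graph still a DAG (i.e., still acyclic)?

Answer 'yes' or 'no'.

Given toposort: [0, 1, 3, 5, 4, 2]
Position of 4: index 4; position of 1: index 1
New edge 4->1: backward (u after v in old order)
Backward edge: old toposort is now invalid. Check if this creates a cycle.
Does 1 already reach 4? Reachable from 1: [1, 2, 3, 4, 5]. YES -> cycle!
Still a DAG? no

Answer: no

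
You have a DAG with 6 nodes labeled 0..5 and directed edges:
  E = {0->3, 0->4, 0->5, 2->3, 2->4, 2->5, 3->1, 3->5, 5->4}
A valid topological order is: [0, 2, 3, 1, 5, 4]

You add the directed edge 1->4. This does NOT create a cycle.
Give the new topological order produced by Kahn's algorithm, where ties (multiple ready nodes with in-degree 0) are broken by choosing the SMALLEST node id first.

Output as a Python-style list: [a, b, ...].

Old toposort: [0, 2, 3, 1, 5, 4]
Added edge: 1->4
Position of 1 (3) < position of 4 (5). Old order still valid.
Run Kahn's algorithm (break ties by smallest node id):
  initial in-degrees: [0, 1, 0, 2, 4, 3]
  ready (indeg=0): [0, 2]
  pop 0: indeg[3]->1; indeg[4]->3; indeg[5]->2 | ready=[2] | order so far=[0]
  pop 2: indeg[3]->0; indeg[4]->2; indeg[5]->1 | ready=[3] | order so far=[0, 2]
  pop 3: indeg[1]->0; indeg[5]->0 | ready=[1, 5] | order so far=[0, 2, 3]
  pop 1: indeg[4]->1 | ready=[5] | order so far=[0, 2, 3, 1]
  pop 5: indeg[4]->0 | ready=[4] | order so far=[0, 2, 3, 1, 5]
  pop 4: no out-edges | ready=[] | order so far=[0, 2, 3, 1, 5, 4]
  Result: [0, 2, 3, 1, 5, 4]

Answer: [0, 2, 3, 1, 5, 4]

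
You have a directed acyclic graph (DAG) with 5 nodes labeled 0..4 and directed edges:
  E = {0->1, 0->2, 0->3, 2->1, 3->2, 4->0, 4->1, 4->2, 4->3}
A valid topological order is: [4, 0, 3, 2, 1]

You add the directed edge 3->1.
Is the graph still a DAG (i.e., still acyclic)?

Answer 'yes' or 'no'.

Given toposort: [4, 0, 3, 2, 1]
Position of 3: index 2; position of 1: index 4
New edge 3->1: forward
Forward edge: respects the existing order. Still a DAG, same toposort still valid.
Still a DAG? yes

Answer: yes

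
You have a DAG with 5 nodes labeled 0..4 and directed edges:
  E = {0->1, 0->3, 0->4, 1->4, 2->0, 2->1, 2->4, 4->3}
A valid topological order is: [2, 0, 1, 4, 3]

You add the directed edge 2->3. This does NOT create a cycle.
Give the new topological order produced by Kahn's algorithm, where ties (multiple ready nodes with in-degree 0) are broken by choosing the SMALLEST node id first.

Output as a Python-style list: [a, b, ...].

Answer: [2, 0, 1, 4, 3]

Derivation:
Old toposort: [2, 0, 1, 4, 3]
Added edge: 2->3
Position of 2 (0) < position of 3 (4). Old order still valid.
Run Kahn's algorithm (break ties by smallest node id):
  initial in-degrees: [1, 2, 0, 3, 3]
  ready (indeg=0): [2]
  pop 2: indeg[0]->0; indeg[1]->1; indeg[3]->2; indeg[4]->2 | ready=[0] | order so far=[2]
  pop 0: indeg[1]->0; indeg[3]->1; indeg[4]->1 | ready=[1] | order so far=[2, 0]
  pop 1: indeg[4]->0 | ready=[4] | order so far=[2, 0, 1]
  pop 4: indeg[3]->0 | ready=[3] | order so far=[2, 0, 1, 4]
  pop 3: no out-edges | ready=[] | order so far=[2, 0, 1, 4, 3]
  Result: [2, 0, 1, 4, 3]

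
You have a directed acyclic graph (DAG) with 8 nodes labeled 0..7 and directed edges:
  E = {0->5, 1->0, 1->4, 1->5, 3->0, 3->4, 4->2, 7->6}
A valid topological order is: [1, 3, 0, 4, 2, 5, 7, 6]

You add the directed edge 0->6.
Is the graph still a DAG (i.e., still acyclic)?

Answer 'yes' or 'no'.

Given toposort: [1, 3, 0, 4, 2, 5, 7, 6]
Position of 0: index 2; position of 6: index 7
New edge 0->6: forward
Forward edge: respects the existing order. Still a DAG, same toposort still valid.
Still a DAG? yes

Answer: yes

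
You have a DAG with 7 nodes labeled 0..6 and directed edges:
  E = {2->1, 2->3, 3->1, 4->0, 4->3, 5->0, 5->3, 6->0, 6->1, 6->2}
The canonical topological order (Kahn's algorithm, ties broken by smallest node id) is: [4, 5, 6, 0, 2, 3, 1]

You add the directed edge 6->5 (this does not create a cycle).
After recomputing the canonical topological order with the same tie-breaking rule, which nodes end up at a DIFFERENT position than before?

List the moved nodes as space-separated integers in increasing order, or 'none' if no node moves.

Old toposort: [4, 5, 6, 0, 2, 3, 1]
Added edge 6->5
Recompute Kahn (smallest-id tiebreak):
  initial in-degrees: [3, 3, 1, 3, 0, 1, 0]
  ready (indeg=0): [4, 6]
  pop 4: indeg[0]->2; indeg[3]->2 | ready=[6] | order so far=[4]
  pop 6: indeg[0]->1; indeg[1]->2; indeg[2]->0; indeg[5]->0 | ready=[2, 5] | order so far=[4, 6]
  pop 2: indeg[1]->1; indeg[3]->1 | ready=[5] | order so far=[4, 6, 2]
  pop 5: indeg[0]->0; indeg[3]->0 | ready=[0, 3] | order so far=[4, 6, 2, 5]
  pop 0: no out-edges | ready=[3] | order so far=[4, 6, 2, 5, 0]
  pop 3: indeg[1]->0 | ready=[1] | order so far=[4, 6, 2, 5, 0, 3]
  pop 1: no out-edges | ready=[] | order so far=[4, 6, 2, 5, 0, 3, 1]
New canonical toposort: [4, 6, 2, 5, 0, 3, 1]
Compare positions:
  Node 0: index 3 -> 4 (moved)
  Node 1: index 6 -> 6 (same)
  Node 2: index 4 -> 2 (moved)
  Node 3: index 5 -> 5 (same)
  Node 4: index 0 -> 0 (same)
  Node 5: index 1 -> 3 (moved)
  Node 6: index 2 -> 1 (moved)
Nodes that changed position: 0 2 5 6

Answer: 0 2 5 6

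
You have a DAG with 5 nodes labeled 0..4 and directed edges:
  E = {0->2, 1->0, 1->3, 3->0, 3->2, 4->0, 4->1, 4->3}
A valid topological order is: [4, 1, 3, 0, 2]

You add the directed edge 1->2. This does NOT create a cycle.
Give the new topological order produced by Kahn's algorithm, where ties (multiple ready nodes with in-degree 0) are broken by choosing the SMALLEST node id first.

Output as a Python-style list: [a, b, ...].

Answer: [4, 1, 3, 0, 2]

Derivation:
Old toposort: [4, 1, 3, 0, 2]
Added edge: 1->2
Position of 1 (1) < position of 2 (4). Old order still valid.
Run Kahn's algorithm (break ties by smallest node id):
  initial in-degrees: [3, 1, 3, 2, 0]
  ready (indeg=0): [4]
  pop 4: indeg[0]->2; indeg[1]->0; indeg[3]->1 | ready=[1] | order so far=[4]
  pop 1: indeg[0]->1; indeg[2]->2; indeg[3]->0 | ready=[3] | order so far=[4, 1]
  pop 3: indeg[0]->0; indeg[2]->1 | ready=[0] | order so far=[4, 1, 3]
  pop 0: indeg[2]->0 | ready=[2] | order so far=[4, 1, 3, 0]
  pop 2: no out-edges | ready=[] | order so far=[4, 1, 3, 0, 2]
  Result: [4, 1, 3, 0, 2]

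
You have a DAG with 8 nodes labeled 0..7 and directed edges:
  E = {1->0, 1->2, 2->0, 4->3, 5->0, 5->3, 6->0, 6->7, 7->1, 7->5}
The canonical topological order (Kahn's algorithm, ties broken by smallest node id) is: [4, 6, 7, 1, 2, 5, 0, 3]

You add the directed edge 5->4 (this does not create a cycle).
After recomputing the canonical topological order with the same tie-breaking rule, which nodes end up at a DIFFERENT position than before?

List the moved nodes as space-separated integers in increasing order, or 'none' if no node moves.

Answer: 0 1 2 4 5 6 7

Derivation:
Old toposort: [4, 6, 7, 1, 2, 5, 0, 3]
Added edge 5->4
Recompute Kahn (smallest-id tiebreak):
  initial in-degrees: [4, 1, 1, 2, 1, 1, 0, 1]
  ready (indeg=0): [6]
  pop 6: indeg[0]->3; indeg[7]->0 | ready=[7] | order so far=[6]
  pop 7: indeg[1]->0; indeg[5]->0 | ready=[1, 5] | order so far=[6, 7]
  pop 1: indeg[0]->2; indeg[2]->0 | ready=[2, 5] | order so far=[6, 7, 1]
  pop 2: indeg[0]->1 | ready=[5] | order so far=[6, 7, 1, 2]
  pop 5: indeg[0]->0; indeg[3]->1; indeg[4]->0 | ready=[0, 4] | order so far=[6, 7, 1, 2, 5]
  pop 0: no out-edges | ready=[4] | order so far=[6, 7, 1, 2, 5, 0]
  pop 4: indeg[3]->0 | ready=[3] | order so far=[6, 7, 1, 2, 5, 0, 4]
  pop 3: no out-edges | ready=[] | order so far=[6, 7, 1, 2, 5, 0, 4, 3]
New canonical toposort: [6, 7, 1, 2, 5, 0, 4, 3]
Compare positions:
  Node 0: index 6 -> 5 (moved)
  Node 1: index 3 -> 2 (moved)
  Node 2: index 4 -> 3 (moved)
  Node 3: index 7 -> 7 (same)
  Node 4: index 0 -> 6 (moved)
  Node 5: index 5 -> 4 (moved)
  Node 6: index 1 -> 0 (moved)
  Node 7: index 2 -> 1 (moved)
Nodes that changed position: 0 1 2 4 5 6 7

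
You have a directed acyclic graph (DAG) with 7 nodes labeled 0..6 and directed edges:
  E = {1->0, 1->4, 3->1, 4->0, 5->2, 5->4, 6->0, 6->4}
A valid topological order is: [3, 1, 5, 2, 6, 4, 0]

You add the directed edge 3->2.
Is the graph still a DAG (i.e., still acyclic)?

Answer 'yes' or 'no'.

Given toposort: [3, 1, 5, 2, 6, 4, 0]
Position of 3: index 0; position of 2: index 3
New edge 3->2: forward
Forward edge: respects the existing order. Still a DAG, same toposort still valid.
Still a DAG? yes

Answer: yes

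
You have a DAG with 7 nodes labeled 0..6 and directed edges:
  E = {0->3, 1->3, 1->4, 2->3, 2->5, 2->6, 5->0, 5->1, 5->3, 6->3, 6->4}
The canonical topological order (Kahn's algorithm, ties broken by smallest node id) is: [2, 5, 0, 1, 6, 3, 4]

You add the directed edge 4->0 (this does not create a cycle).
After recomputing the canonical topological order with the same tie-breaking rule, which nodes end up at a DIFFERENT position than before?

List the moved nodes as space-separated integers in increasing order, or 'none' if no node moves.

Answer: 0 1 3 4 6

Derivation:
Old toposort: [2, 5, 0, 1, 6, 3, 4]
Added edge 4->0
Recompute Kahn (smallest-id tiebreak):
  initial in-degrees: [2, 1, 0, 5, 2, 1, 1]
  ready (indeg=0): [2]
  pop 2: indeg[3]->4; indeg[5]->0; indeg[6]->0 | ready=[5, 6] | order so far=[2]
  pop 5: indeg[0]->1; indeg[1]->0; indeg[3]->3 | ready=[1, 6] | order so far=[2, 5]
  pop 1: indeg[3]->2; indeg[4]->1 | ready=[6] | order so far=[2, 5, 1]
  pop 6: indeg[3]->1; indeg[4]->0 | ready=[4] | order so far=[2, 5, 1, 6]
  pop 4: indeg[0]->0 | ready=[0] | order so far=[2, 5, 1, 6, 4]
  pop 0: indeg[3]->0 | ready=[3] | order so far=[2, 5, 1, 6, 4, 0]
  pop 3: no out-edges | ready=[] | order so far=[2, 5, 1, 6, 4, 0, 3]
New canonical toposort: [2, 5, 1, 6, 4, 0, 3]
Compare positions:
  Node 0: index 2 -> 5 (moved)
  Node 1: index 3 -> 2 (moved)
  Node 2: index 0 -> 0 (same)
  Node 3: index 5 -> 6 (moved)
  Node 4: index 6 -> 4 (moved)
  Node 5: index 1 -> 1 (same)
  Node 6: index 4 -> 3 (moved)
Nodes that changed position: 0 1 3 4 6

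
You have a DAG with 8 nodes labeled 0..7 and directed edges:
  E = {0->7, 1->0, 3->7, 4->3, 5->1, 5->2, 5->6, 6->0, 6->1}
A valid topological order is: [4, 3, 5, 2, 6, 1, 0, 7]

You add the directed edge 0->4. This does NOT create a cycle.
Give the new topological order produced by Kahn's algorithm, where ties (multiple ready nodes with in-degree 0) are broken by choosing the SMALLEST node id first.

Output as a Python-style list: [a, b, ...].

Answer: [5, 2, 6, 1, 0, 4, 3, 7]

Derivation:
Old toposort: [4, 3, 5, 2, 6, 1, 0, 7]
Added edge: 0->4
Position of 0 (6) > position of 4 (0). Must reorder: 0 must now come before 4.
Run Kahn's algorithm (break ties by smallest node id):
  initial in-degrees: [2, 2, 1, 1, 1, 0, 1, 2]
  ready (indeg=0): [5]
  pop 5: indeg[1]->1; indeg[2]->0; indeg[6]->0 | ready=[2, 6] | order so far=[5]
  pop 2: no out-edges | ready=[6] | order so far=[5, 2]
  pop 6: indeg[0]->1; indeg[1]->0 | ready=[1] | order so far=[5, 2, 6]
  pop 1: indeg[0]->0 | ready=[0] | order so far=[5, 2, 6, 1]
  pop 0: indeg[4]->0; indeg[7]->1 | ready=[4] | order so far=[5, 2, 6, 1, 0]
  pop 4: indeg[3]->0 | ready=[3] | order so far=[5, 2, 6, 1, 0, 4]
  pop 3: indeg[7]->0 | ready=[7] | order so far=[5, 2, 6, 1, 0, 4, 3]
  pop 7: no out-edges | ready=[] | order so far=[5, 2, 6, 1, 0, 4, 3, 7]
  Result: [5, 2, 6, 1, 0, 4, 3, 7]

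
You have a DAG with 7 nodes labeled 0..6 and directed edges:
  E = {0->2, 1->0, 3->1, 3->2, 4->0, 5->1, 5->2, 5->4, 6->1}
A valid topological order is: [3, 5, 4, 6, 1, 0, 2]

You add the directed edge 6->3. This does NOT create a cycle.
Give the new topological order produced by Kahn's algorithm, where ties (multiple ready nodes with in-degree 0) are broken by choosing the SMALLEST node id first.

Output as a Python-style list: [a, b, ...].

Old toposort: [3, 5, 4, 6, 1, 0, 2]
Added edge: 6->3
Position of 6 (3) > position of 3 (0). Must reorder: 6 must now come before 3.
Run Kahn's algorithm (break ties by smallest node id):
  initial in-degrees: [2, 3, 3, 1, 1, 0, 0]
  ready (indeg=0): [5, 6]
  pop 5: indeg[1]->2; indeg[2]->2; indeg[4]->0 | ready=[4, 6] | order so far=[5]
  pop 4: indeg[0]->1 | ready=[6] | order so far=[5, 4]
  pop 6: indeg[1]->1; indeg[3]->0 | ready=[3] | order so far=[5, 4, 6]
  pop 3: indeg[1]->0; indeg[2]->1 | ready=[1] | order so far=[5, 4, 6, 3]
  pop 1: indeg[0]->0 | ready=[0] | order so far=[5, 4, 6, 3, 1]
  pop 0: indeg[2]->0 | ready=[2] | order so far=[5, 4, 6, 3, 1, 0]
  pop 2: no out-edges | ready=[] | order so far=[5, 4, 6, 3, 1, 0, 2]
  Result: [5, 4, 6, 3, 1, 0, 2]

Answer: [5, 4, 6, 3, 1, 0, 2]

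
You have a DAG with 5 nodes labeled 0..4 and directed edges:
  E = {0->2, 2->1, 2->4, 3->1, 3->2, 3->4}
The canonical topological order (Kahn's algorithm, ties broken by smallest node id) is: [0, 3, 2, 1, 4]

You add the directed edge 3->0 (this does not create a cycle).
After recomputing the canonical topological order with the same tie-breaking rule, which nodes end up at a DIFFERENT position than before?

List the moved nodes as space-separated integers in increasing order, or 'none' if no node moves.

Answer: 0 3

Derivation:
Old toposort: [0, 3, 2, 1, 4]
Added edge 3->0
Recompute Kahn (smallest-id tiebreak):
  initial in-degrees: [1, 2, 2, 0, 2]
  ready (indeg=0): [3]
  pop 3: indeg[0]->0; indeg[1]->1; indeg[2]->1; indeg[4]->1 | ready=[0] | order so far=[3]
  pop 0: indeg[2]->0 | ready=[2] | order so far=[3, 0]
  pop 2: indeg[1]->0; indeg[4]->0 | ready=[1, 4] | order so far=[3, 0, 2]
  pop 1: no out-edges | ready=[4] | order so far=[3, 0, 2, 1]
  pop 4: no out-edges | ready=[] | order so far=[3, 0, 2, 1, 4]
New canonical toposort: [3, 0, 2, 1, 4]
Compare positions:
  Node 0: index 0 -> 1 (moved)
  Node 1: index 3 -> 3 (same)
  Node 2: index 2 -> 2 (same)
  Node 3: index 1 -> 0 (moved)
  Node 4: index 4 -> 4 (same)
Nodes that changed position: 0 3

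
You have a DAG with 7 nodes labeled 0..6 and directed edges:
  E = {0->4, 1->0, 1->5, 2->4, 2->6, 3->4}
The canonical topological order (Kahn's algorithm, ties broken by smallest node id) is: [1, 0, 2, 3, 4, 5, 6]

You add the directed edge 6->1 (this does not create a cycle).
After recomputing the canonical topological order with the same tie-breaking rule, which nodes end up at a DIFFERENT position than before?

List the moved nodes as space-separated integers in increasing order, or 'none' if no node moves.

Answer: 0 1 2 3 4 5 6

Derivation:
Old toposort: [1, 0, 2, 3, 4, 5, 6]
Added edge 6->1
Recompute Kahn (smallest-id tiebreak):
  initial in-degrees: [1, 1, 0, 0, 3, 1, 1]
  ready (indeg=0): [2, 3]
  pop 2: indeg[4]->2; indeg[6]->0 | ready=[3, 6] | order so far=[2]
  pop 3: indeg[4]->1 | ready=[6] | order so far=[2, 3]
  pop 6: indeg[1]->0 | ready=[1] | order so far=[2, 3, 6]
  pop 1: indeg[0]->0; indeg[5]->0 | ready=[0, 5] | order so far=[2, 3, 6, 1]
  pop 0: indeg[4]->0 | ready=[4, 5] | order so far=[2, 3, 6, 1, 0]
  pop 4: no out-edges | ready=[5] | order so far=[2, 3, 6, 1, 0, 4]
  pop 5: no out-edges | ready=[] | order so far=[2, 3, 6, 1, 0, 4, 5]
New canonical toposort: [2, 3, 6, 1, 0, 4, 5]
Compare positions:
  Node 0: index 1 -> 4 (moved)
  Node 1: index 0 -> 3 (moved)
  Node 2: index 2 -> 0 (moved)
  Node 3: index 3 -> 1 (moved)
  Node 4: index 4 -> 5 (moved)
  Node 5: index 5 -> 6 (moved)
  Node 6: index 6 -> 2 (moved)
Nodes that changed position: 0 1 2 3 4 5 6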